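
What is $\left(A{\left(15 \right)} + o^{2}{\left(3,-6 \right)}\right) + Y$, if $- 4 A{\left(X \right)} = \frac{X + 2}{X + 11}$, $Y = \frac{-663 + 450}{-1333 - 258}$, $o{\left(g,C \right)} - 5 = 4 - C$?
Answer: $\frac{37224505}{165464} \approx 224.97$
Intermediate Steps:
$o{\left(g,C \right)} = 9 - C$ ($o{\left(g,C \right)} = 5 - \left(-4 + C\right) = 9 - C$)
$Y = \frac{213}{1591}$ ($Y = - \frac{213}{-1591} = \left(-213\right) \left(- \frac{1}{1591}\right) = \frac{213}{1591} \approx 0.13388$)
$A{\left(X \right)} = - \frac{2 + X}{4 \left(11 + X\right)}$ ($A{\left(X \right)} = - \frac{\left(X + 2\right) \frac{1}{X + 11}}{4} = - \frac{\left(2 + X\right) \frac{1}{11 + X}}{4} = - \frac{\frac{1}{11 + X} \left(2 + X\right)}{4} = - \frac{2 + X}{4 \left(11 + X\right)}$)
$\left(A{\left(15 \right)} + o^{2}{\left(3,-6 \right)}\right) + Y = \left(\frac{-2 - 15}{4 \left(11 + 15\right)} + \left(9 - -6\right)^{2}\right) + \frac{213}{1591} = \left(\frac{-2 - 15}{4 \cdot 26} + \left(9 + 6\right)^{2}\right) + \frac{213}{1591} = \left(\frac{1}{4} \cdot \frac{1}{26} \left(-17\right) + 15^{2}\right) + \frac{213}{1591} = \left(- \frac{17}{104} + 225\right) + \frac{213}{1591} = \frac{23383}{104} + \frac{213}{1591} = \frac{37224505}{165464}$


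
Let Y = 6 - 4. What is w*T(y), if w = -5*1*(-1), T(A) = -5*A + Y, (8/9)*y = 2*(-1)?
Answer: 265/4 ≈ 66.250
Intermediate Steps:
Y = 2
y = -9/4 (y = 9*(2*(-1))/8 = (9/8)*(-2) = -9/4 ≈ -2.2500)
T(A) = 2 - 5*A (T(A) = -5*A + 2 = 2 - 5*A)
w = 5 (w = -5*(-1) = 5)
w*T(y) = 5*(2 - 5*(-9/4)) = 5*(2 + 45/4) = 5*(53/4) = 265/4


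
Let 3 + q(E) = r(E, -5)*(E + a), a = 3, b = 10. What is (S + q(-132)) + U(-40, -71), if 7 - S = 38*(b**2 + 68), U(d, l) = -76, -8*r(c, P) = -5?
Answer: -52293/8 ≈ -6536.6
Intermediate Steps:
r(c, P) = 5/8 (r(c, P) = -1/8*(-5) = 5/8)
q(E) = -9/8 + 5*E/8 (q(E) = -3 + 5*(E + 3)/8 = -3 + 5*(3 + E)/8 = -3 + (15/8 + 5*E/8) = -9/8 + 5*E/8)
S = -6377 (S = 7 - 38*(10**2 + 68) = 7 - 38*(100 + 68) = 7 - 38*168 = 7 - 1*6384 = 7 - 6384 = -6377)
(S + q(-132)) + U(-40, -71) = (-6377 + (-9/8 + (5/8)*(-132))) - 76 = (-6377 + (-9/8 - 165/2)) - 76 = (-6377 - 669/8) - 76 = -51685/8 - 76 = -52293/8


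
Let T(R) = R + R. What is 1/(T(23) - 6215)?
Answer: -1/6169 ≈ -0.00016210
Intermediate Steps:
T(R) = 2*R
1/(T(23) - 6215) = 1/(2*23 - 6215) = 1/(46 - 6215) = 1/(-6169) = -1/6169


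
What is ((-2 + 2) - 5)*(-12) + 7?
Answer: 67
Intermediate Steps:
((-2 + 2) - 5)*(-12) + 7 = (0 - 5)*(-12) + 7 = -5*(-12) + 7 = 60 + 7 = 67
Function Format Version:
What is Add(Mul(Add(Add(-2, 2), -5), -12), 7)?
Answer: 67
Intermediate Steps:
Add(Mul(Add(Add(-2, 2), -5), -12), 7) = Add(Mul(Add(0, -5), -12), 7) = Add(Mul(-5, -12), 7) = Add(60, 7) = 67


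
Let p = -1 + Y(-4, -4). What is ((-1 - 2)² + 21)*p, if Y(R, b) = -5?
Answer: -180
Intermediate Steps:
p = -6 (p = -1 - 5 = -6)
((-1 - 2)² + 21)*p = ((-1 - 2)² + 21)*(-6) = ((-3)² + 21)*(-6) = (9 + 21)*(-6) = 30*(-6) = -180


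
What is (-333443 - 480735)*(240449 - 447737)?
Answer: 168769329264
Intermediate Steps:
(-333443 - 480735)*(240449 - 447737) = -814178*(-207288) = 168769329264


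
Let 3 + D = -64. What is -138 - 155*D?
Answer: 10247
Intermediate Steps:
D = -67 (D = -3 - 64 = -67)
-138 - 155*D = -138 - 155*(-67) = -138 + 10385 = 10247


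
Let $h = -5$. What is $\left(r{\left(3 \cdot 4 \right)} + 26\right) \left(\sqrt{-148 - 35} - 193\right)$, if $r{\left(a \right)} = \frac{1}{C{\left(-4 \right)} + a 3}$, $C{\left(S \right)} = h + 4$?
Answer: $- \frac{175823}{35} + \frac{911 i \sqrt{183}}{35} \approx -5023.5 + 352.11 i$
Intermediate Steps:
$C{\left(S \right)} = -1$ ($C{\left(S \right)} = -5 + 4 = -1$)
$r{\left(a \right)} = \frac{1}{-1 + 3 a}$ ($r{\left(a \right)} = \frac{1}{-1 + a 3} = \frac{1}{-1 + 3 a}$)
$\left(r{\left(3 \cdot 4 \right)} + 26\right) \left(\sqrt{-148 - 35} - 193\right) = \left(\frac{1}{-1 + 3 \cdot 3 \cdot 4} + 26\right) \left(\sqrt{-148 - 35} - 193\right) = \left(\frac{1}{-1 + 3 \cdot 12} + 26\right) \left(\sqrt{-183} - 193\right) = \left(\frac{1}{-1 + 36} + 26\right) \left(i \sqrt{183} - 193\right) = \left(\frac{1}{35} + 26\right) \left(-193 + i \sqrt{183}\right) = \frac{911 \left(-193 + i \sqrt{183}\right)}{35} = - \frac{175823}{35} + \frac{911 i \sqrt{183}}{35}$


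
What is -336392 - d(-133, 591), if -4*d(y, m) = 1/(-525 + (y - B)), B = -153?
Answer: -679511841/2020 ≈ -3.3639e+5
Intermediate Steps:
d(y, m) = -1/(4*(-372 + y)) (d(y, m) = -1/(4*(-525 + (y - 1*(-153)))) = -1/(4*(-525 + (y + 153))) = -1/(4*(-525 + (153 + y))) = -1/(4*(-372 + y)))
-336392 - d(-133, 591) = -336392 - (-1)/(-1488 + 4*(-133)) = -336392 - (-1)/(-1488 - 532) = -336392 - (-1)/(-2020) = -336392 - (-1)*(-1)/2020 = -336392 - 1*1/2020 = -336392 - 1/2020 = -679511841/2020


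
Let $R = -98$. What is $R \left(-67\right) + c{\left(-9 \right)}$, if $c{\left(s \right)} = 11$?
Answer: $6577$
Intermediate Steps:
$R \left(-67\right) + c{\left(-9 \right)} = \left(-98\right) \left(-67\right) + 11 = 6566 + 11 = 6577$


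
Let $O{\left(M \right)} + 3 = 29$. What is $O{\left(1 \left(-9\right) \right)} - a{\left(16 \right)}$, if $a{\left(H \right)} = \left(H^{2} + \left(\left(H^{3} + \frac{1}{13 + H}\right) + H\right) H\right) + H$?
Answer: $- \frac{1915118}{29} \approx -66039.0$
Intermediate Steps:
$O{\left(M \right)} = 26$ ($O{\left(M \right)} = -3 + 29 = 26$)
$a{\left(H \right)} = H + H^{2} + H \left(H + H^{3} + \frac{1}{13 + H}\right)$ ($a{\left(H \right)} = \left(H^{2} + \left(H + H^{3} + \frac{1}{13 + H}\right) H\right) + H = \left(H^{2} + H \left(H + H^{3} + \frac{1}{13 + H}\right)\right) + H = H + H^{2} + H \left(H + H^{3} + \frac{1}{13 + H}\right)$)
$O{\left(1 \left(-9\right) \right)} - a{\left(16 \right)} = 26 - \frac{16 \left(14 + 16^{4} + 2 \cdot 16^{2} + 13 \cdot 16^{3} + 27 \cdot 16\right)}{13 + 16} = 26 - \frac{16 \left(14 + 65536 + 2 \cdot 256 + 13 \cdot 4096 + 432\right)}{29} = 26 - 16 \cdot \frac{1}{29} \left(14 + 65536 + 512 + 53248 + 432\right) = 26 - 16 \cdot \frac{1}{29} \cdot 119742 = 26 - \frac{1915872}{29} = - \frac{1915118}{29}$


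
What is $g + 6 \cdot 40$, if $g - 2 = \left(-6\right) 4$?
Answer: $218$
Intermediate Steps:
$g = -22$ ($g = 2 - 24 = -22$)
$g + 6 \cdot 40 = -22 + 6 \cdot 40 = -22 + 240 = 218$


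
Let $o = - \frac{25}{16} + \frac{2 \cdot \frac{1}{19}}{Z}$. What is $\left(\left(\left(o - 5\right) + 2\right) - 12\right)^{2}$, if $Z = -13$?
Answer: $\frac{4288547169}{15618304} \approx 274.58$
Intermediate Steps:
$o = - \frac{6207}{3952}$ ($o = - \frac{25}{16} + \frac{2 \cdot \frac{1}{19}}{-13} = \left(-25\right) \frac{1}{16} + 2 \cdot \frac{1}{19} \left(- \frac{1}{13}\right) = - \frac{25}{16} + \frac{2}{19} \left(- \frac{1}{13}\right) = - \frac{25}{16} - \frac{2}{247} = - \frac{6207}{3952} \approx -1.5706$)
$\left(\left(\left(o - 5\right) + 2\right) - 12\right)^{2} = \left(\left(\left(- \frac{6207}{3952} - 5\right) + 2\right) - 12\right)^{2} = \left(\left(- \frac{25967}{3952} + 2\right) - 12\right)^{2} = \left(- \frac{18063}{3952} - 12\right)^{2} = \left(- \frac{65487}{3952}\right)^{2} = \frac{4288547169}{15618304}$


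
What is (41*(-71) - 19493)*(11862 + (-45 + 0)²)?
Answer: -311124348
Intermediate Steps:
(41*(-71) - 19493)*(11862 + (-45 + 0)²) = (-2911 - 19493)*(11862 + (-45)²) = -22404*(11862 + 2025) = -22404*13887 = -311124348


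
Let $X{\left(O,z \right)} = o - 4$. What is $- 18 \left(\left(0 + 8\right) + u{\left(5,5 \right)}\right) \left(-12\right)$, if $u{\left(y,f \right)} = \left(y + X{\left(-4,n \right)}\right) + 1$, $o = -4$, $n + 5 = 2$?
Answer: $1296$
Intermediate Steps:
$n = -3$ ($n = -5 + 2 = -3$)
$X{\left(O,z \right)} = -8$ ($X{\left(O,z \right)} = -4 - 4 = -8$)
$u{\left(y,f \right)} = -7 + y$ ($u{\left(y,f \right)} = \left(y - 8\right) + 1 = \left(-8 + y\right) + 1 = -7 + y$)
$- 18 \left(\left(0 + 8\right) + u{\left(5,5 \right)}\right) \left(-12\right) = - 18 \left(\left(0 + 8\right) + \left(-7 + 5\right)\right) \left(-12\right) = - 18 \left(8 - 2\right) \left(-12\right) = \left(-18\right) 6 \left(-12\right) = \left(-108\right) \left(-12\right) = 1296$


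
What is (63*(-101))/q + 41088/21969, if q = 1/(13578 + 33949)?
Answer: -2214579912527/7323 ≈ -3.0241e+8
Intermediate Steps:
q = 1/47527 ≈ 2.1041e-5
(63*(-101))/q + 41088/21969 = (63*(-101))/(1/47527) + 41088/21969 = -6363*47527 + 41088*(1/21969) = -302414301 + 13696/7323 = -2214579912527/7323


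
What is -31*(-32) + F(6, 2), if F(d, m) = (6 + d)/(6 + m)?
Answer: 1987/2 ≈ 993.50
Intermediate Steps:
F(d, m) = (6 + d)/(6 + m)
-31*(-32) + F(6, 2) = -31*(-32) + (6 + 6)/(6 + 2) = 992 + 12/8 = 992 + (⅛)*12 = 992 + 3/2 = 1987/2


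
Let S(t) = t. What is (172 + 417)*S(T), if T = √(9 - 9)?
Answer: 0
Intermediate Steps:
T = 0 (T = √0 = 0)
(172 + 417)*S(T) = (172 + 417)*0 = 589*0 = 0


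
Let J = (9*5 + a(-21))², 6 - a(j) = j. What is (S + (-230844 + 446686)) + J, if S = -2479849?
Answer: -2258823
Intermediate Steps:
a(j) = 6 - j
J = 5184 (J = (9*5 + (6 - 1*(-21)))² = (45 + (6 + 21))² = (45 + 27)² = 72² = 5184)
(S + (-230844 + 446686)) + J = (-2479849 + (-230844 + 446686)) + 5184 = (-2479849 + 215842) + 5184 = -2264007 + 5184 = -2258823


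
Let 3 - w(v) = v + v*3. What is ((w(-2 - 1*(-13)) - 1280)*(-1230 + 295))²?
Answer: 1525558468225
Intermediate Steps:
w(v) = 3 - 4*v (w(v) = 3 - (v + v*3) = 3 - (v + 3*v) = 3 - 4*v)
((w(-2 - 1*(-13)) - 1280)*(-1230 + 295))² = (((3 - 4*(-2 - 1*(-13))) - 1280)*(-1230 + 295))² = (((3 - 4*(-2 + 13)) - 1280)*(-935))² = (((3 - 4*11) - 1280)*(-935))² = (((3 - 44) - 1280)*(-935))² = ((-41 - 1280)*(-935))² = (-1321*(-935))² = 1235135² = 1525558468225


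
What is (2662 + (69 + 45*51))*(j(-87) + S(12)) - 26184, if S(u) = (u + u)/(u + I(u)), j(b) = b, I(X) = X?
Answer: -458420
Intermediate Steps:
S(u) = 1 (S(u) = (u + u)/(u + u) = (2*u)/((2*u)) = (2*u)*(1/(2*u)) = 1)
(2662 + (69 + 45*51))*(j(-87) + S(12)) - 26184 = (2662 + (69 + 45*51))*(-87 + 1) - 26184 = (2662 + (69 + 2295))*(-86) - 26184 = (2662 + 2364)*(-86) - 26184 = 5026*(-86) - 26184 = -432236 - 26184 = -458420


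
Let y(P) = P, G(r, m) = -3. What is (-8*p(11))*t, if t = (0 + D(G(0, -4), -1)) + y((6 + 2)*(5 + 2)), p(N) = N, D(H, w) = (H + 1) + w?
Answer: -4664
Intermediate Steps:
D(H, w) = 1 + H + w (D(H, w) = (1 + H) + w = 1 + H + w)
t = 53 (t = (0 + (1 - 3 - 1)) + (6 + 2)*(5 + 2) = (0 - 3) + 8*7 = -3 + 56 = 53)
(-8*p(11))*t = -8*11*53 = -88*53 = -4664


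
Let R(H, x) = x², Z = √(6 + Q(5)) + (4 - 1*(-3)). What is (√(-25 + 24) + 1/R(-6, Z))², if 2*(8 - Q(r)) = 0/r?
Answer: (1 + I*(7 + √14)²)²/(7 + √14)⁴ ≈ -0.99992 + 0.017334*I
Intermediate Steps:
Q(r) = 8 (Q(r) = 8 - 0/r = 8 - ½*0 = 8 + 0 = 8)
Z = 7 + √14 (Z = √(6 + 8) + (4 - 1*(-3)) = √14 + (4 + 3) = √14 + 7 = 7 + √14 ≈ 10.742)
(√(-25 + 24) + 1/R(-6, Z))² = (√(-25 + 24) + 1/((7 + √14)²))² = (√(-1) + (7 + √14)⁻²)² = (I + (7 + √14)⁻²)²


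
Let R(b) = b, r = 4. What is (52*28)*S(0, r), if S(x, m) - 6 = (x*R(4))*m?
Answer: 8736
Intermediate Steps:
S(x, m) = 6 + 4*m*x (S(x, m) = 6 + (x*4)*m = 6 + (4*x)*m = 6 + 4*m*x)
(52*28)*S(0, r) = (52*28)*(6 + 4*4*0) = 1456*(6 + 0) = 1456*6 = 8736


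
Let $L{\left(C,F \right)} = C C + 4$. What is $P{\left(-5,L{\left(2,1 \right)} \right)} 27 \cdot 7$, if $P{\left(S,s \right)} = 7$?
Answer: $1323$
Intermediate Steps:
$L{\left(C,F \right)} = 4 + C^{2}$ ($L{\left(C,F \right)} = C^{2} + 4 = 4 + C^{2}$)
$P{\left(-5,L{\left(2,1 \right)} \right)} 27 \cdot 7 = 7 \cdot 27 \cdot 7 = 189 \cdot 7 = 1323$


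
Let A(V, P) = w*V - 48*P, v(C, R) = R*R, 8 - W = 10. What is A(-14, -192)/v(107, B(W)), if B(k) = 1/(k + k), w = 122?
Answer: 120128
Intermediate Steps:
W = -2 (W = 8 - 1*10 = 8 - 10 = -2)
B(k) = 1/(2*k)
v(C, R) = R**2
A(V, P) = -48*P + 122*V (A(V, P) = 122*V - 48*P = -48*P + 122*V)
A(-14, -192)/v(107, B(W)) = (-48*(-192) + 122*(-14))/(((1/2)/(-2))**2) = (9216 - 1708)/(((1/2)*(-1/2))**2) = 7508/((-1/4)**2) = 7508/(1/16) = 7508*16 = 120128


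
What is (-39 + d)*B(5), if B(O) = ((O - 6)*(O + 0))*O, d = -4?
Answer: 1075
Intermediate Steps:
B(O) = O²*(-6 + O) (B(O) = ((-6 + O)*O)*O = (O*(-6 + O))*O = O²*(-6 + O))
(-39 + d)*B(5) = (-39 - 4)*(5²*(-6 + 5)) = -1075*(-1) = -43*(-25) = 1075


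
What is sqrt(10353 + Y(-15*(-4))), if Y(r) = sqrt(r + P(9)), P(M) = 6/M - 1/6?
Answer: sqrt(41412 + 22*sqrt(2))/2 ≈ 101.79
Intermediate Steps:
P(M) = -1/6 + 6/M (P(M) = 6/M - 1*1/6 = 6/M - 1/6 = -1/6 + 6/M)
Y(r) = sqrt(1/2 + r) (Y(r) = sqrt(r + (1/6)*(36 - 1*9)/9) = sqrt(r + (1/6)*(1/9)*(36 - 9)) = sqrt(r + (1/6)*(1/9)*27) = sqrt(r + 1/2) = sqrt(1/2 + r))
sqrt(10353 + Y(-15*(-4))) = sqrt(10353 + sqrt(2 + 4*(-15*(-4)))/2) = sqrt(10353 + sqrt(2 + 4*60)/2) = sqrt(10353 + sqrt(2 + 240)/2) = sqrt(10353 + sqrt(242)/2) = sqrt(10353 + (11*sqrt(2))/2) = sqrt(10353 + 11*sqrt(2)/2)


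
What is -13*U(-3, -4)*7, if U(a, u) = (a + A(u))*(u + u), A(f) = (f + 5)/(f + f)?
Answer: -2275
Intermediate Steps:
A(f) = (5 + f)/(2*f) (A(f) = (5 + f)/((2*f)) = (5 + f)*(1/(2*f)) = (5 + f)/(2*f))
U(a, u) = 2*u*(a + (5 + u)/(2*u)) (U(a, u) = (a + (5 + u)/(2*u))*(u + u) = (a + (5 + u)/(2*u))*(2*u) = 2*u*(a + (5 + u)/(2*u)))
-13*U(-3, -4)*7 = -13*(5 - 4 + 2*(-3)*(-4))*7 = -13*(5 - 4 + 24)*7 = -13*25*7 = -325*7 = -2275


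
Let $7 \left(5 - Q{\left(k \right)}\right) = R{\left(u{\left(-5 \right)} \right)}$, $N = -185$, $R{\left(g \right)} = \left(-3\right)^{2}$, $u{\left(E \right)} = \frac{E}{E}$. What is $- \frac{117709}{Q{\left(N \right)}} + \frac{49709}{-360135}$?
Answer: $- \frac{296739207439}{9363510} \approx -31691.0$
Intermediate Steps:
$u{\left(E \right)} = 1$
$R{\left(g \right)} = 9$
$Q{\left(k \right)} = \frac{26}{7}$ ($Q{\left(k \right)} = 5 - \frac{9}{7} = \frac{26}{7}$)
$- \frac{117709}{Q{\left(N \right)}} + \frac{49709}{-360135} = - \frac{117709}{\frac{26}{7}} + \frac{49709}{-360135} = \left(-117709\right) \frac{7}{26} + 49709 \left(- \frac{1}{360135}\right) = - \frac{823963}{26} - \frac{49709}{360135} = - \frac{296739207439}{9363510}$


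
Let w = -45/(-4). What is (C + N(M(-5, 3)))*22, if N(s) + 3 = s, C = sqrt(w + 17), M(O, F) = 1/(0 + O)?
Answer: -352/5 + 11*sqrt(113) ≈ 46.532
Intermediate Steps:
w = 45/4 (w = -45*(-1/4) = 45/4 ≈ 11.250)
M(O, F) = 1/O
C = sqrt(113)/2 (C = sqrt(45/4 + 17) = sqrt(113/4) = sqrt(113)/2 ≈ 5.3151)
N(s) = -3 + s
(C + N(M(-5, 3)))*22 = (sqrt(113)/2 + (-3 + 1/(-5)))*22 = (sqrt(113)/2 + (-3 - 1/5))*22 = (sqrt(113)/2 - 16/5)*22 = (-16/5 + sqrt(113)/2)*22 = -352/5 + 11*sqrt(113)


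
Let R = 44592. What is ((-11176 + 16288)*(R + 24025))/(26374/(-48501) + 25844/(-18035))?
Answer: -153412029591182820/864557467 ≈ -1.7745e+8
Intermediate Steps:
((-11176 + 16288)*(R + 24025))/(26374/(-48501) + 25844/(-18035)) = ((-11176 + 16288)*(44592 + 24025))/(26374/(-48501) + 25844/(-18035)) = (5112*68617)/(26374*(-1/48501) + 25844*(-1/18035)) = 350770104/(-26374/48501 - 25844/18035) = 350770104/(-1729114934/874715535) = 350770104*(-874715535/1729114934) = -153412029591182820/864557467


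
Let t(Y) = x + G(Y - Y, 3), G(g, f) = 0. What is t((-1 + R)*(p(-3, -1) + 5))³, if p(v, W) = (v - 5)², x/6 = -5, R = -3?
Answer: -27000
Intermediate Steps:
x = -30 (x = 6*(-5) = -30)
p(v, W) = (-5 + v)²
t(Y) = -30 (t(Y) = -30 + 0 = -30)
t((-1 + R)*(p(-3, -1) + 5))³ = (-30)³ = -27000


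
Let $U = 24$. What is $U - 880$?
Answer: $-856$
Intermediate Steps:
$U - 880 = 24 - 880 = -856$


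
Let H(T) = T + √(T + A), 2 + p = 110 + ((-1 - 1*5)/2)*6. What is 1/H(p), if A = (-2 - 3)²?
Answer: 18/1597 - √115/7985 ≈ 0.0099281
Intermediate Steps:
A = 25 (A = (-5)² = 25)
p = 90 (p = -2 + (110 + ((-1 - 1*5)/2)*6) = -2 + (110 + ((-1 - 5)*(½))*6) = -2 + (110 - 6*½*6) = -2 + (110 - 3*6) = -2 + (110 - 18) = -2 + 92 = 90)
H(T) = T + √(25 + T) (H(T) = T + √(T + 25) = T + √(25 + T))
1/H(p) = 1/(90 + √(25 + 90)) = 1/(90 + √115)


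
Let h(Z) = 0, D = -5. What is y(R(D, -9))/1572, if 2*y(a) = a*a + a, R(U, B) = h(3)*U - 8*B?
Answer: 219/131 ≈ 1.6718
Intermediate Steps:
R(U, B) = -8*B (R(U, B) = 0*U - 8*B = 0 - 8*B = -8*B)
y(a) = a/2 + a²/2 (y(a) = (a*a + a)/2 = (a² + a)/2 = (a + a²)/2 = a/2 + a²/2)
y(R(D, -9))/1572 = ((-8*(-9))*(1 - 8*(-9))/2)/1572 = ((½)*72*(1 + 72))*(1/1572) = ((½)*72*73)*(1/1572) = 2628*(1/1572) = 219/131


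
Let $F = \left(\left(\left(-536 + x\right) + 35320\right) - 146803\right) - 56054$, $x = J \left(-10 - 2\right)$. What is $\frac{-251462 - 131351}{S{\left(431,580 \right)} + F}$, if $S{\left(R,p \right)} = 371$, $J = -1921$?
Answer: $\frac{382813}{144650} \approx 2.6465$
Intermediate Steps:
$x = 23052$ ($x = - 1921 \left(-10 - 2\right) = \left(-1921\right) \left(-12\right) = 23052$)
$F = -145021$ ($F = \left(\left(\left(-536 + 23052\right) + 35320\right) - 146803\right) - 56054 = \left(\left(22516 + 35320\right) - 146803\right) - 56054 = \left(57836 - 146803\right) - 56054 = -88967 - 56054 = -145021$)
$\frac{-251462 - 131351}{S{\left(431,580 \right)} + F} = \frac{-251462 - 131351}{371 - 145021} = - \frac{382813}{-144650} = \left(-382813\right) \left(- \frac{1}{144650}\right) = \frac{382813}{144650}$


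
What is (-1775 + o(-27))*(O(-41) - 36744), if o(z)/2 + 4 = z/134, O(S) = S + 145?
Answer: 4378040320/67 ≈ 6.5344e+7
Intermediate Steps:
O(S) = 145 + S
o(z) = -8 + z/67 (o(z) = -8 + 2*(z/134) = -8 + z/67)
(-1775 + o(-27))*(O(-41) - 36744) = (-1775 + (-8 + (1/67)*(-27)))*((145 - 41) - 36744) = (-1775 + (-8 - 27/67))*(104 - 36744) = (-1775 - 563/67)*(-36640) = -119488/67*(-36640) = 4378040320/67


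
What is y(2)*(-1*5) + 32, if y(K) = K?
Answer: 22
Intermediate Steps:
y(2)*(-1*5) + 32 = 2*(-1*5) + 32 = 2*(-5) + 32 = -10 + 32 = 22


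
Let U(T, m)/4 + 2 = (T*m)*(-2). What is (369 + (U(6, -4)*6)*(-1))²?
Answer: 540225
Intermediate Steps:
U(T, m) = -8 - 8*T*m (U(T, m) = -8 + 4*((T*m)*(-2)) = -8 + 4*(-2*T*m) = -8 - 8*T*m)
(369 + (U(6, -4)*6)*(-1))² = (369 + ((-8 - 8*6*(-4))*6)*(-1))² = (369 + ((-8 + 192)*6)*(-1))² = (369 + (184*6)*(-1))² = (369 + 1104*(-1))² = (369 - 1104)² = (-735)² = 540225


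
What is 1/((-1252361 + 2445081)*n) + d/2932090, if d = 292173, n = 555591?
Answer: 553179069248123/5551405561524048 ≈ 0.099647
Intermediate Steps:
1/((-1252361 + 2445081)*n) + d/2932090 = 1/((-1252361 + 2445081)*555591) + 292173/2932090 = (1/555591)/1192720 + 292173*(1/2932090) = (1/1192720)*(1/555591) + 41739/418870 = 1/662664497520 + 41739/418870 = 553179069248123/5551405561524048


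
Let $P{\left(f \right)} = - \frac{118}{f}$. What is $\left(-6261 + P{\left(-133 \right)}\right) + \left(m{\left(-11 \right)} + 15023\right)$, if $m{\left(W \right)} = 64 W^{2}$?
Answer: $\frac{2195416}{133} \approx 16507.0$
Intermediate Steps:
$\left(-6261 + P{\left(-133 \right)}\right) + \left(m{\left(-11 \right)} + 15023\right) = \left(-6261 - \frac{118}{-133}\right) + \left(64 \left(-11\right)^{2} + 15023\right) = \left(-6261 - - \frac{118}{133}\right) + \left(64 \cdot 121 + 15023\right) = \left(-6261 + \frac{118}{133}\right) + \left(7744 + 15023\right) = - \frac{832595}{133} + 22767 = \frac{2195416}{133}$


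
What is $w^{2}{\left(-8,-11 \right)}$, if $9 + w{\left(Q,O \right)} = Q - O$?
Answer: $36$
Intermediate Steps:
$w{\left(Q,O \right)} = -9 + Q - O$ ($w{\left(Q,O \right)} = -9 - \left(O - Q\right) = -9 + Q - O$)
$w^{2}{\left(-8,-11 \right)} = \left(-9 - 8 - -11\right)^{2} = \left(-9 - 8 + 11\right)^{2} = \left(-6\right)^{2} = 36$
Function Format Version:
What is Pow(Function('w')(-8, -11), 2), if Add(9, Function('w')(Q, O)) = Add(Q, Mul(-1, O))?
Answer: 36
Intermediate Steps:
Function('w')(Q, O) = Add(-9, Q, Mul(-1, O)) (Function('w')(Q, O) = Add(-9, Add(Q, Mul(-1, O))) = Add(-9, Q, Mul(-1, O)))
Pow(Function('w')(-8, -11), 2) = Pow(Add(-9, -8, Mul(-1, -11)), 2) = Pow(Add(-9, -8, 11), 2) = Pow(-6, 2) = 36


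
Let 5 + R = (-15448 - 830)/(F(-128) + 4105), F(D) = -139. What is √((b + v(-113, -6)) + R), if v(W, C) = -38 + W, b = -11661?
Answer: 25*I*√8263822/661 ≈ 108.72*I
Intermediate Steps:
R = -6018/661 (R = -5 + (-15448 - 830)/(-139 + 4105) = -5 - 16278/3966 = -5 - 16278*1/3966 = -5 - 2713/661 = -6018/661 ≈ -9.1044)
√((b + v(-113, -6)) + R) = √((-11661 + (-38 - 113)) - 6018/661) = √((-11661 - 151) - 6018/661) = √(-11812 - 6018/661) = √(-7813750/661) = 25*I*√8263822/661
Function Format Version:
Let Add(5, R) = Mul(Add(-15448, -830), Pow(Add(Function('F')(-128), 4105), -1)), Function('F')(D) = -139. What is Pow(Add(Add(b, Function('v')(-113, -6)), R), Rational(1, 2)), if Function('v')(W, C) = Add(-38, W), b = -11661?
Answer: Mul(Rational(25, 661), I, Pow(8263822, Rational(1, 2))) ≈ Mul(108.72, I)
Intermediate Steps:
R = Rational(-6018, 661) (R = Add(-5, Mul(Add(-15448, -830), Pow(Add(-139, 4105), -1))) = Add(-5, Mul(-16278, Pow(3966, -1))) = Add(-5, Mul(-16278, Rational(1, 3966))) = Add(-5, Rational(-2713, 661)) = Rational(-6018, 661) ≈ -9.1044)
Pow(Add(Add(b, Function('v')(-113, -6)), R), Rational(1, 2)) = Pow(Add(Add(-11661, Add(-38, -113)), Rational(-6018, 661)), Rational(1, 2)) = Pow(Add(Add(-11661, -151), Rational(-6018, 661)), Rational(1, 2)) = Pow(Add(-11812, Rational(-6018, 661)), Rational(1, 2)) = Pow(Rational(-7813750, 661), Rational(1, 2)) = Mul(Rational(25, 661), I, Pow(8263822, Rational(1, 2)))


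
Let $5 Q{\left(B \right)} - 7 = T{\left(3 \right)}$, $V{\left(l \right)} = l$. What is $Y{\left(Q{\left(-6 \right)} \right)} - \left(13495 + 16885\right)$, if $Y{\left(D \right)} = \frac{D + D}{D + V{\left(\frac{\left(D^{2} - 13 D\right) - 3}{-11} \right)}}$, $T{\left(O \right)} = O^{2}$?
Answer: $- \frac{52829060}{1739} \approx -30379.0$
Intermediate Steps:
$Q{\left(B \right)} = \frac{16}{5}$ ($Q{\left(B \right)} = \frac{7}{5} + \frac{3^{2}}{5} = \frac{7}{5} + \frac{1}{5} \cdot 9 = \frac{7}{5} + \frac{9}{5} = \frac{16}{5}$)
$Y{\left(D \right)} = \frac{2 D}{\frac{3}{11} - \frac{D^{2}}{11} + \frac{24 D}{11}}$ ($Y{\left(D \right)} = \frac{D + D}{D + \frac{\left(D^{2} - 13 D\right) - 3}{-11}} = \frac{2 D}{D + \left(-3 + D^{2} - 13 D\right) \left(- \frac{1}{11}\right)} = \frac{2 D}{D + \left(\frac{3}{11} - \frac{D^{2}}{11} + \frac{13 D}{11}\right)} = \frac{2 D}{\frac{3}{11} - \frac{D^{2}}{11} + \frac{24 D}{11}}$)
$Y{\left(Q{\left(-6 \right)} \right)} - \left(13495 + 16885\right) = 22 \cdot \frac{16}{5} \frac{1}{3 - \left(\frac{16}{5}\right)^{2} + 24 \cdot \frac{16}{5}} - \left(13495 + 16885\right) = 22 \cdot \frac{16}{5} \frac{1}{3 - \frac{256}{25} + \frac{384}{5}} - 30380 = 22 \cdot \frac{16}{5} \frac{1}{\frac{1739}{25}} - 30380 = 22 \cdot \frac{16}{5} \cdot \frac{25}{1739} - 30380 = \frac{1760}{1739} - 30380 = - \frac{52829060}{1739}$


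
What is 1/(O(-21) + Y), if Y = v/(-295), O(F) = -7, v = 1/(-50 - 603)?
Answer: -192635/1348444 ≈ -0.14286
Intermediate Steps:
v = -1/653 (v = 1/(-653) = -1/653 ≈ -0.0015314)
Y = 1/192635 (Y = -1/653/(-295) = -1/653*(-1/295) = 1/192635 ≈ 5.1912e-6)
1/(O(-21) + Y) = 1/(-7 + 1/192635) = 1/(-1348444/192635) = -192635/1348444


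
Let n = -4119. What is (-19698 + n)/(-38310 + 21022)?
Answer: 23817/17288 ≈ 1.3777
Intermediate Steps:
(-19698 + n)/(-38310 + 21022) = (-19698 - 4119)/(-38310 + 21022) = -23817/(-17288) = -23817*(-1/17288) = 23817/17288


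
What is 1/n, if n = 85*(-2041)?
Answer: -1/173485 ≈ -5.7642e-6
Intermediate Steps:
n = -173485
1/n = 1/(-173485) = -1/173485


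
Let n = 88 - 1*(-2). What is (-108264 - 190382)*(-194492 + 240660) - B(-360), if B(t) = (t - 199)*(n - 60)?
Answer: -13787871758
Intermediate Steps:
n = 90 (n = 88 + 2 = 90)
B(t) = -5970 + 30*t (B(t) = (t - 199)*(90 - 60) = (-199 + t)*30 = -5970 + 30*t)
(-108264 - 190382)*(-194492 + 240660) - B(-360) = (-108264 - 190382)*(-194492 + 240660) - (-5970 + 30*(-360)) = -298646*46168 - (-5970 - 10800) = -13787888528 - 1*(-16770) = -13787888528 + 16770 = -13787871758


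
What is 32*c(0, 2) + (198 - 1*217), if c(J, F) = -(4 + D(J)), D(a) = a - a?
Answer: -147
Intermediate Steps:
D(a) = 0
c(J, F) = -4 (c(J, F) = -(4 + 0) = -1*4 = -4)
32*c(0, 2) + (198 - 1*217) = 32*(-4) + (198 - 1*217) = -128 + (198 - 217) = -128 - 19 = -147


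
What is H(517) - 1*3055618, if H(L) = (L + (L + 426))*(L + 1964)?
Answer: 566642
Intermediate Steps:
H(L) = (426 + 2*L)*(1964 + L) (H(L) = (L + (426 + L))*(1964 + L) = (426 + 2*L)*(1964 + L))
H(517) - 1*3055618 = (836664 + 2*517**2 + 4354*517) - 1*3055618 = (836664 + 2*267289 + 2251018) - 3055618 = (836664 + 534578 + 2251018) - 3055618 = 3622260 - 3055618 = 566642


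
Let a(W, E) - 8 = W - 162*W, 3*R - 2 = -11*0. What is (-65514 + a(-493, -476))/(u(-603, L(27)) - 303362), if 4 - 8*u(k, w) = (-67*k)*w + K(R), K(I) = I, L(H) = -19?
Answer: -332808/4977821 ≈ -0.066858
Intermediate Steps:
R = ⅔ (R = ⅔ + (-11*0)/3 = ⅔ + (⅓)*0 = ⅔ + 0 = ⅔ ≈ 0.66667)
a(W, E) = 8 - 161*W (a(W, E) = 8 + (W - 162*W) = 8 - 161*W)
u(k, w) = 5/12 + 67*k*w/8 (u(k, w) = ½ - ((-67*k)*w + ⅔)/8 = ½ - (-67*k*w + ⅔)/8 = ½ - (⅔ - 67*k*w)/8 = ½ + (-1/12 + 67*k*w/8) = 5/12 + 67*k*w/8)
(-65514 + a(-493, -476))/(u(-603, L(27)) - 303362) = (-65514 + (8 - 161*(-493)))/((5/12 + (67/8)*(-603)*(-19)) - 303362) = (-65514 + (8 + 79373))/((5/12 + 767619/8) - 303362) = (-65514 + 79381)/(2302867/24 - 303362) = 13867/(-4977821/24) = 13867*(-24/4977821) = -332808/4977821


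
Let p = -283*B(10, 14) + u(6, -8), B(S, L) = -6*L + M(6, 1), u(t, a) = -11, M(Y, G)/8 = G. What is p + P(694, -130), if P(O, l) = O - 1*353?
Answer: 21838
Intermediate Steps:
M(Y, G) = 8*G
P(O, l) = -353 + O (P(O, l) = O - 353 = -353 + O)
B(S, L) = 8 - 6*L (B(S, L) = -6*L + 8*1 = -6*L + 8 = 8 - 6*L)
p = 21497 (p = -283*(8 - 6*14) - 11 = -283*(8 - 84) - 11 = -283*(-76) - 11 = 21508 - 11 = 21497)
p + P(694, -130) = 21497 + (-353 + 694) = 21497 + 341 = 21838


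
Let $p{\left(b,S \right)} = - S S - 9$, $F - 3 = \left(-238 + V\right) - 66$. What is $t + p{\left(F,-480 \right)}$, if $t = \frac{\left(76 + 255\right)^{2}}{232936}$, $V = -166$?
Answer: $- \frac{53670441263}{232936} \approx -2.3041 \cdot 10^{5}$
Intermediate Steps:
$t = \frac{109561}{232936}$ ($t = 331^{2} \cdot \frac{1}{232936} = 109561 \cdot \frac{1}{232936} = \frac{109561}{232936} \approx 0.47035$)
$F = -467$ ($F = 3 - 470 = -467$)
$p{\left(b,S \right)} = -9 - S^{2}$ ($p{\left(b,S \right)} = - S^{2} - 9 = -9 - S^{2}$)
$t + p{\left(F,-480 \right)} = \frac{109561}{232936} - 230409 = - \frac{53670441263}{232936}$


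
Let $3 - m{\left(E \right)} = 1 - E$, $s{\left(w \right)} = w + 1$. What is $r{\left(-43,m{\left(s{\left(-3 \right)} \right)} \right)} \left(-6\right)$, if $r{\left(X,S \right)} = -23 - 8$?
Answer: $186$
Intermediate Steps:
$s{\left(w \right)} = 1 + w$
$m{\left(E \right)} = 2 + E$ ($m{\left(E \right)} = 3 - \left(1 - E\right) = 3 + \left(-1 + E\right) = 2 + E$)
$r{\left(X,S \right)} = -31$
$r{\left(-43,m{\left(s{\left(-3 \right)} \right)} \right)} \left(-6\right) = \left(-31\right) \left(-6\right) = 186$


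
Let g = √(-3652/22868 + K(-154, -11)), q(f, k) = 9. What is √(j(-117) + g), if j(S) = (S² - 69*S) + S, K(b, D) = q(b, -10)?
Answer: √(707447106405 + 217246*√200095)/5717 ≈ 147.13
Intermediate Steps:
K(b, D) = 9
j(S) = S² - 68*S
g = 38*√200095/5717 (g = √(-3652/22868 + 9) = √(-3652*1/22868 + 9) = √(-913/5717 + 9) = √(50540/5717) = 38*√200095/5717 ≈ 2.9733)
√(j(-117) + g) = √(-117*(-68 - 117) + 38*√200095/5717) = √(-117*(-185) + 38*√200095/5717) = √(21645 + 38*√200095/5717)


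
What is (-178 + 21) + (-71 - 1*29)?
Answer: -257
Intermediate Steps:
(-178 + 21) + (-71 - 1*29) = -157 + (-71 - 29) = -157 - 100 = -257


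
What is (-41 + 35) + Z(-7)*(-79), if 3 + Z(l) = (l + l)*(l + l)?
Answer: -15253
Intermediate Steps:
Z(l) = -3 + 4*l² (Z(l) = -3 + (l + l)*(l + l) = -3 + (2*l)*(2*l) = -3 + 4*l²)
(-41 + 35) + Z(-7)*(-79) = (-41 + 35) + (-3 + 4*(-7)²)*(-79) = -6 + (-3 + 4*49)*(-79) = -6 + (-3 + 196)*(-79) = -6 + 193*(-79) = -6 - 15247 = -15253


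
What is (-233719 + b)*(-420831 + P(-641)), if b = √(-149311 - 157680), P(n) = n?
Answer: 98506014368 - 421472*I*√306991 ≈ 9.8506e+10 - 2.3352e+8*I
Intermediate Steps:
b = I*√306991 (b = √(-306991) = I*√306991 ≈ 554.07*I)
(-233719 + b)*(-420831 + P(-641)) = (-233719 + I*√306991)*(-420831 - 641) = (-233719 + I*√306991)*(-421472) = 98506014368 - 421472*I*√306991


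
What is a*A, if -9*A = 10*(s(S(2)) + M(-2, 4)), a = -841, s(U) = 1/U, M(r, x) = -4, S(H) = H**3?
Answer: -130355/36 ≈ -3621.0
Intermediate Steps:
A = 155/36 (A = -10*(1/(2**3) - 4)/9 = -10*(1/8 - 4)/9 = -10*(-31)/(9*8) = -1/9*(-155/4) = 155/36 ≈ 4.3056)
a*A = -841*155/36 = -130355/36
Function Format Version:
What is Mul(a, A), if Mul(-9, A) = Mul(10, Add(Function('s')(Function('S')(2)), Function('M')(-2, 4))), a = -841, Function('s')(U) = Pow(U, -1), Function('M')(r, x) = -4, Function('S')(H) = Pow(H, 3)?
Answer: Rational(-130355, 36) ≈ -3621.0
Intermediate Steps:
A = Rational(155, 36) (A = Mul(Rational(-1, 9), Mul(10, Add(Pow(Pow(2, 3), -1), -4))) = Mul(Rational(-1, 9), Mul(10, Add(Pow(8, -1), -4))) = Mul(Rational(-1, 9), Mul(10, Add(Rational(1, 8), -4))) = Mul(Rational(-1, 9), Mul(10, Rational(-31, 8))) = Mul(Rational(-1, 9), Rational(-155, 4)) = Rational(155, 36) ≈ 4.3056)
Mul(a, A) = Mul(-841, Rational(155, 36)) = Rational(-130355, 36)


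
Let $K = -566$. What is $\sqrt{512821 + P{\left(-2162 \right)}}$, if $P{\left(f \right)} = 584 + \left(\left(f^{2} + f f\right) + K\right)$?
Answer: $3 \sqrt{1095703} \approx 3140.3$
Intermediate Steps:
$P{\left(f \right)} = 18 + 2 f^{2}$ ($P{\left(f \right)} = 584 - \left(566 - f^{2} - f f\right) = 584 + \left(\left(f^{2} + f^{2}\right) - 566\right) = 584 + \left(2 f^{2} - 566\right) = 584 + \left(-566 + 2 f^{2}\right) = 18 + 2 f^{2}$)
$\sqrt{512821 + P{\left(-2162 \right)}} = \sqrt{512821 + \left(18 + 2 \left(-2162\right)^{2}\right)} = \sqrt{512821 + \left(18 + 2 \cdot 4674244\right)} = \sqrt{512821 + \left(18 + 9348488\right)} = \sqrt{512821 + 9348506} = \sqrt{9861327} = 3 \sqrt{1095703}$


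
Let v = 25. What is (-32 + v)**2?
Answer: 49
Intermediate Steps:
(-32 + v)**2 = (-32 + 25)**2 = (-7)**2 = 49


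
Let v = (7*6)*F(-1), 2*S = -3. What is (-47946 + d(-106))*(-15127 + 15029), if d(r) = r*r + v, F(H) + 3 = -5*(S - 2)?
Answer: 3537898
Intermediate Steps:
S = -3/2 (S = (½)*(-3) = -3/2 ≈ -1.5000)
F(H) = 29/2 (F(H) = -3 - 5*(-3/2 - 2) = -3 - 5*(-7/2) = -3 + 35/2 = 29/2)
v = 609 (v = (7*6)*(29/2) = 42*(29/2) = 609)
d(r) = 609 + r² (d(r) = r*r + 609 = r² + 609 = 609 + r²)
(-47946 + d(-106))*(-15127 + 15029) = (-47946 + (609 + (-106)²))*(-15127 + 15029) = (-47946 + (609 + 11236))*(-98) = (-47946 + 11845)*(-98) = -36101*(-98) = 3537898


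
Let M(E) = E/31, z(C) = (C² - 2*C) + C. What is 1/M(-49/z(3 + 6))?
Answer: -2232/49 ≈ -45.551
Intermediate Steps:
z(C) = C² - C
M(E) = E/31 (M(E) = E*(1/31) = E/31)
1/M(-49/z(3 + 6)) = 1/((-49*1/((-1 + (3 + 6))*(3 + 6)))/31) = 1/((-49*1/(9*(-1 + 9)))/31) = 1/((-49/(9*8))/31) = 1/((-49/72)/31) = 1/((-49*1/72)/31) = 1/((1/31)*(-49/72)) = 1/(-49/2232) = -2232/49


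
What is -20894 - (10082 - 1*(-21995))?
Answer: -52971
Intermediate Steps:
-20894 - (10082 - 1*(-21995)) = -20894 - (10082 + 21995) = -20894 - 1*32077 = -20894 - 32077 = -52971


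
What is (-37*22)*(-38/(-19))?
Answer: -1628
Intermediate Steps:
(-37*22)*(-38/(-19)) = -(-30932)*(-1)/19 = -814*2 = -1628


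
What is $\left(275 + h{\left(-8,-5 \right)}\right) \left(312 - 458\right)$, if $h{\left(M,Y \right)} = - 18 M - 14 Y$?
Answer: $-71394$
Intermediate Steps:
$\left(275 + h{\left(-8,-5 \right)}\right) \left(312 - 458\right) = \left(275 - -214\right) \left(312 - 458\right) = \left(275 + \left(144 + 70\right)\right) \left(-146\right) = \left(275 + 214\right) \left(-146\right) = 489 \left(-146\right) = -71394$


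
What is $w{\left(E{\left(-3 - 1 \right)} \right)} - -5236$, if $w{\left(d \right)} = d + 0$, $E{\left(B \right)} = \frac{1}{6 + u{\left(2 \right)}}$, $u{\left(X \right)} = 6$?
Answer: $\frac{62833}{12} \approx 5236.1$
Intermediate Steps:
$E{\left(B \right)} = \frac{1}{12}$ ($E{\left(B \right)} = \frac{1}{6 + 6} = \frac{1}{12}$)
$w{\left(d \right)} = d$
$w{\left(E{\left(-3 - 1 \right)} \right)} - -5236 = \frac{1}{12} - -5236 = \frac{1}{12} + 5236 = \frac{62833}{12}$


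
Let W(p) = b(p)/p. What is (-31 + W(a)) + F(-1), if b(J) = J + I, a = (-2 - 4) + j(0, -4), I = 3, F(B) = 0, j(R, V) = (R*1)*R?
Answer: -61/2 ≈ -30.500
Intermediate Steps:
j(R, V) = R² (j(R, V) = R*R = R²)
a = -6 (a = (-2 - 4) + 0² = -6 + 0 = -6)
b(J) = 3 + J (b(J) = J + 3 = 3 + J)
W(p) = (3 + p)/p
(-31 + W(a)) + F(-1) = (-31 + (3 - 6)/(-6)) + 0 = (-31 - ⅙*(-3)) + 0 = (-31 + ½) + 0 = -61/2 + 0 = -61/2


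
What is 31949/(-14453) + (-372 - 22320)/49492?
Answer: -477296846/178826969 ≈ -2.6690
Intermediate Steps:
31949/(-14453) + (-372 - 22320)/49492 = 31949*(-1/14453) - 22692*1/49492 = -31949/14453 - 5673/12373 = -477296846/178826969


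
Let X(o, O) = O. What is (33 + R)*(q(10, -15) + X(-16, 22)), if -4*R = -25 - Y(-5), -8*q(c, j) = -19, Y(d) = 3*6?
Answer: 34125/32 ≈ 1066.4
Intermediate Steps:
Y(d) = 18
q(c, j) = 19/8 (q(c, j) = -⅛*(-19) = 19/8)
R = 43/4 (R = -(-25 - 1*18)/4 = -(-25 - 18)/4 = -¼*(-43) = 43/4 ≈ 10.750)
(33 + R)*(q(10, -15) + X(-16, 22)) = (33 + 43/4)*(19/8 + 22) = (175/4)*(195/8) = 34125/32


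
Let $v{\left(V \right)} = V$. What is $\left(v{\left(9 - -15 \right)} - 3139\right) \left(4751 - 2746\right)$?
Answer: $-6245575$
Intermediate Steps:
$\left(v{\left(9 - -15 \right)} - 3139\right) \left(4751 - 2746\right) = \left(\left(9 - -15\right) - 3139\right) \left(4751 - 2746\right) = \left(\left(9 + 15\right) - 3139\right) 2005 = \left(24 - 3139\right) 2005 = \left(-3115\right) 2005 = -6245575$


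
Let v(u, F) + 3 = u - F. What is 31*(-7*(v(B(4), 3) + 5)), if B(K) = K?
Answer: -651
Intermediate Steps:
v(u, F) = -3 + u - F (v(u, F) = -3 + (u - F) = -3 + u - F)
31*(-7*(v(B(4), 3) + 5)) = 31*(-7*((-3 + 4 - 1*3) + 5)) = 31*(-7*((-3 + 4 - 3) + 5)) = 31*(-7*(-2 + 5)) = 31*(-7*3) = 31*(-21) = -651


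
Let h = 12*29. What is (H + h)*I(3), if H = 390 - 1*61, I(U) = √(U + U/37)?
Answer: 677*√4218/37 ≈ 1188.3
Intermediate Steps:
I(U) = √1406*√U/37 (I(U) = √(U + U*(1/37)) = √(U + U/37) = √(38*U/37) = √1406*√U/37)
h = 348
H = 329 (H = 390 - 61 = 329)
(H + h)*I(3) = (329 + 348)*(√1406*√3/37) = 677*(√4218/37) = 677*√4218/37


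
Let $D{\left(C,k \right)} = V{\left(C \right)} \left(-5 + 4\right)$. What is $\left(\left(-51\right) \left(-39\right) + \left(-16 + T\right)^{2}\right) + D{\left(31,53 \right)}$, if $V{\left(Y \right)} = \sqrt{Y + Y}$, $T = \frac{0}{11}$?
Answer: $2245 - \sqrt{62} \approx 2237.1$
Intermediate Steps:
$T = 0$ ($T = 0 \cdot \frac{1}{11} = 0$)
$V{\left(Y \right)} = \sqrt{2} \sqrt{Y}$ ($V{\left(Y \right)} = \sqrt{2 Y} = \sqrt{2} \sqrt{Y}$)
$D{\left(C,k \right)} = - \sqrt{2} \sqrt{C}$ ($D{\left(C,k \right)} = \sqrt{2} \sqrt{C} \left(-5 + 4\right) = \sqrt{2} \sqrt{C} \left(-1\right) = - \sqrt{2} \sqrt{C}$)
$\left(\left(-51\right) \left(-39\right) + \left(-16 + T\right)^{2}\right) + D{\left(31,53 \right)} = \left(\left(-51\right) \left(-39\right) + \left(-16 + 0\right)^{2}\right) - \sqrt{2} \sqrt{31} = \left(1989 + \left(-16\right)^{2}\right) - \sqrt{62} = \left(1989 + 256\right) - \sqrt{62} = 2245 - \sqrt{62}$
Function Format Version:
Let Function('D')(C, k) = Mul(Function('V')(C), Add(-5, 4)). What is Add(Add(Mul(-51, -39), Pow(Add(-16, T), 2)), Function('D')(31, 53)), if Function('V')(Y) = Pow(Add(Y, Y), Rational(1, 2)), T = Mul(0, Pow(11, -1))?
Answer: Add(2245, Mul(-1, Pow(62, Rational(1, 2)))) ≈ 2237.1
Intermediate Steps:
T = 0 (T = Mul(0, Rational(1, 11)) = 0)
Function('V')(Y) = Mul(Pow(2, Rational(1, 2)), Pow(Y, Rational(1, 2))) (Function('V')(Y) = Pow(Mul(2, Y), Rational(1, 2)) = Mul(Pow(2, Rational(1, 2)), Pow(Y, Rational(1, 2))))
Function('D')(C, k) = Mul(-1, Pow(2, Rational(1, 2)), Pow(C, Rational(1, 2))) (Function('D')(C, k) = Mul(Mul(Pow(2, Rational(1, 2)), Pow(C, Rational(1, 2))), Add(-5, 4)) = Mul(Mul(Pow(2, Rational(1, 2)), Pow(C, Rational(1, 2))), -1) = Mul(-1, Pow(2, Rational(1, 2)), Pow(C, Rational(1, 2))))
Add(Add(Mul(-51, -39), Pow(Add(-16, T), 2)), Function('D')(31, 53)) = Add(Add(Mul(-51, -39), Pow(Add(-16, 0), 2)), Mul(-1, Pow(2, Rational(1, 2)), Pow(31, Rational(1, 2)))) = Add(Add(1989, Pow(-16, 2)), Mul(-1, Pow(62, Rational(1, 2)))) = Add(Add(1989, 256), Mul(-1, Pow(62, Rational(1, 2)))) = Add(2245, Mul(-1, Pow(62, Rational(1, 2))))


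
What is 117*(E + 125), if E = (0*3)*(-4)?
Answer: 14625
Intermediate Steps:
E = 0 (E = 0*(-4) = 0)
117*(E + 125) = 117*(0 + 125) = 117*125 = 14625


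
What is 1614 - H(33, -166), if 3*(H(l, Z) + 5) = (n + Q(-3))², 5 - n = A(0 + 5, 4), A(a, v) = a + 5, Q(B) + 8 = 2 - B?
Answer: 4793/3 ≈ 1597.7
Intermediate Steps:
Q(B) = -6 - B (Q(B) = -8 + (2 - B) = -6 - B)
A(a, v) = 5 + a
n = -5 (n = 5 - (5 + (0 + 5)) = 5 - (5 + 5) = 5 - 1*10 = 5 - 10 = -5)
H(l, Z) = 49/3 (H(l, Z) = -5 + (-5 + (-6 - 1*(-3)))²/3 = -5 + (-5 + (-6 + 3))²/3 = -5 + (-5 - 3)²/3 = -5 + (⅓)*(-8)² = -5 + (⅓)*64 = -5 + 64/3 = 49/3)
1614 - H(33, -166) = 1614 - 1*49/3 = 1614 - 49/3 = 4793/3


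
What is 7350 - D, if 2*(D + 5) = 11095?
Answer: 3615/2 ≈ 1807.5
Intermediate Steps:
D = 11085/2 (D = -5 + (1/2)*11095 = -5 + 11095/2 = 11085/2 ≈ 5542.5)
7350 - D = 7350 - 1*11085/2 = 7350 - 11085/2 = 3615/2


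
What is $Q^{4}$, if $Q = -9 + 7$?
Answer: $16$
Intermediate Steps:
$Q = -2$
$Q^{4} = \left(-2\right)^{4} = 16$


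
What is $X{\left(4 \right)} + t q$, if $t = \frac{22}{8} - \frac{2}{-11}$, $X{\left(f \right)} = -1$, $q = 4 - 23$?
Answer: $- \frac{2495}{44} \approx -56.705$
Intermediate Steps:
$q = -19$ ($q = 4 - 23 = -19$)
$t = \frac{129}{44}$ ($t = 22 \cdot \frac{1}{8} - - \frac{2}{11} = \frac{11}{4} + \frac{2}{11} = \frac{129}{44} \approx 2.9318$)
$X{\left(4 \right)} + t q = -1 + \frac{129}{44} \left(-19\right) = -1 - \frac{2451}{44} = - \frac{2495}{44}$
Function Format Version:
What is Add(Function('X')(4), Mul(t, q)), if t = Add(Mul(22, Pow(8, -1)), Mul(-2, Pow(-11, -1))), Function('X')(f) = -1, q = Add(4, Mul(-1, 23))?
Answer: Rational(-2495, 44) ≈ -56.705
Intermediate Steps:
q = -19 (q = Add(4, -23) = -19)
t = Rational(129, 44) (t = Add(Mul(22, Rational(1, 8)), Mul(-2, Rational(-1, 11))) = Add(Rational(11, 4), Rational(2, 11)) = Rational(129, 44) ≈ 2.9318)
Add(Function('X')(4), Mul(t, q)) = Add(-1, Mul(Rational(129, 44), -19)) = Add(-1, Rational(-2451, 44)) = Rational(-2495, 44)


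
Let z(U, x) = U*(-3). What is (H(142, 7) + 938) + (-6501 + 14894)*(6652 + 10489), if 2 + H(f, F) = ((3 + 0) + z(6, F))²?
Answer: 143865574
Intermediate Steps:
z(U, x) = -3*U
H(f, F) = 223 (H(f, F) = -2 + ((3 + 0) - 3*6)² = -2 + (3 - 18)² = -2 + (-15)² = -2 + 225 = 223)
(H(142, 7) + 938) + (-6501 + 14894)*(6652 + 10489) = (223 + 938) + (-6501 + 14894)*(6652 + 10489) = 1161 + 8393*17141 = 1161 + 143864413 = 143865574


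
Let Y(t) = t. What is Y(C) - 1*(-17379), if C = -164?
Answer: 17215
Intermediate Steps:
Y(C) - 1*(-17379) = -164 - 1*(-17379) = -164 + 17379 = 17215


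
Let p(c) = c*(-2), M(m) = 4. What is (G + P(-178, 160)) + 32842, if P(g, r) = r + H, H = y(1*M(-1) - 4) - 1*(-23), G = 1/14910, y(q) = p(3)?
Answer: 492313291/14910 ≈ 33019.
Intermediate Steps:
p(c) = -2*c
y(q) = -6 (y(q) = -2*3 = -6)
G = 1/14910 ≈ 6.7069e-5
H = 17 (H = -6 - 1*(-23) = -6 + 23 = 17)
P(g, r) = 17 + r (P(g, r) = r + 17 = 17 + r)
(G + P(-178, 160)) + 32842 = (1/14910 + (17 + 160)) + 32842 = (1/14910 + 177) + 32842 = 2639071/14910 + 32842 = 492313291/14910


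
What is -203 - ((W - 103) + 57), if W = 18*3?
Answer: -211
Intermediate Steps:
W = 54
-203 - ((W - 103) + 57) = -203 - ((54 - 103) + 57) = -203 - (-49 + 57) = -203 - 1*8 = -203 - 8 = -211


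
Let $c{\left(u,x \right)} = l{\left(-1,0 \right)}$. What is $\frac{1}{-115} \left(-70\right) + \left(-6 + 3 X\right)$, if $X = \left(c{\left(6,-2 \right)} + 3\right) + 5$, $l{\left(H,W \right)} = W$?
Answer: $\frac{428}{23} \approx 18.609$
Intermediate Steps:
$c{\left(u,x \right)} = 0$
$X = 8$ ($X = \left(0 + 3\right) + 5 = 3 + 5 = 8$)
$\frac{1}{-115} \left(-70\right) + \left(-6 + 3 X\right) = \frac{1}{-115} \left(-70\right) + \left(-6 + 3 \cdot 8\right) = \left(- \frac{1}{115}\right) \left(-70\right) + \left(-6 + 24\right) = \frac{14}{23} + 18 = \frac{428}{23}$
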